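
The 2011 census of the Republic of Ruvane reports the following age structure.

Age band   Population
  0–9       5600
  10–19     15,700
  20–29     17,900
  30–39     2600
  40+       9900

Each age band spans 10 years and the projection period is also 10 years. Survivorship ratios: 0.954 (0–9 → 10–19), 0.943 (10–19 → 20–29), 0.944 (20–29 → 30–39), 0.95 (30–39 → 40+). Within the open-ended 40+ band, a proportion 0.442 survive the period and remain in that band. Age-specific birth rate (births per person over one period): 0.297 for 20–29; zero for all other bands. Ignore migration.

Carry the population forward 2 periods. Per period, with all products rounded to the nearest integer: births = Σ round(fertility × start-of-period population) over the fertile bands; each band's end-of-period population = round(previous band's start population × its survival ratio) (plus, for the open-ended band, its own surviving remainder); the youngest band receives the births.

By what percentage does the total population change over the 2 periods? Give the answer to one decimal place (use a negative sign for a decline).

-8.0

Period 1:
Births: 17900 × 0.297 = 5316
10–19: 5600 × 0.954 = 5342
20–29: 15700 × 0.943 = 14805
30–39: 17900 × 0.944 = 16898
40+: 2600 × 0.95 + 9900 × 0.442 = 2470 + 4376 = 6846
→ [5316, 5342, 14805, 16898, 6846]
Period 2:
Births: 14805 × 0.297 = 4397
10–19: 5316 × 0.954 = 5071
20–29: 5342 × 0.943 = 5038
30–39: 14805 × 0.944 = 13976
40+: 16898 × 0.95 + 6846 × 0.442 = 16053 + 3026 = 19079
→ [4397, 5071, 5038, 13976, 19079]
Total: 51700 → 47561; change = -4139; percentage change = -8.0%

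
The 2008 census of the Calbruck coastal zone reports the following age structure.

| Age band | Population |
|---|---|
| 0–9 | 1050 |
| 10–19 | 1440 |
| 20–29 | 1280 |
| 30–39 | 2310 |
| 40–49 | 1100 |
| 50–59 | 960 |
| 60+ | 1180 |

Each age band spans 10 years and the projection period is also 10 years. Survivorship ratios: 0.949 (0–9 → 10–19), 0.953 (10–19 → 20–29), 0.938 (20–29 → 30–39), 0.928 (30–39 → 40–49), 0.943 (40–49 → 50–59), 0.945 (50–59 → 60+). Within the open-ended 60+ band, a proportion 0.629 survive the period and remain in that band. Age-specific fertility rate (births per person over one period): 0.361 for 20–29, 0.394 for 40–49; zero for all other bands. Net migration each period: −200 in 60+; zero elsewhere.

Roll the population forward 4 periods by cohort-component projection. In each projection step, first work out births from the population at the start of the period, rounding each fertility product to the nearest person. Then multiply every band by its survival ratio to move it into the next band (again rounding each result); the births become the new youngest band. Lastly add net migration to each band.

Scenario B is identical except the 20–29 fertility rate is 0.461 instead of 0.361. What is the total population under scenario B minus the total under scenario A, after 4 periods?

Period 1:
Births: 1280 * 0.361 = 462, 1100 * 0.394 = 433 → 895
10–19: 1050 * 0.949 = 996
20–29: 1440 * 0.953 = 1372
30–39: 1280 * 0.938 = 1201
40–49: 2310 * 0.928 = 2144
50–59: 1100 * 0.943 = 1037
60+: 960 * 0.945 + 1180 * 0.629 = 907 + 742 = 1649
Net migration: 60+ − 200 → 1449
End of period: [895, 996, 1372, 1201, 2144, 1037, 1449]
Period 2:
Births: 1372 * 0.361 = 495, 2144 * 0.394 = 845 → 1340
10–19: 895 * 0.949 = 849
20–29: 996 * 0.953 = 949
30–39: 1372 * 0.938 = 1287
40–49: 1201 * 0.928 = 1115
50–59: 2144 * 0.943 = 2022
60+: 1037 * 0.945 + 1449 * 0.629 = 980 + 911 = 1891
Net migration: 60+ − 200 → 1691
End of period: [1340, 849, 949, 1287, 1115, 2022, 1691]
Period 3:
Births: 949 * 0.361 = 343, 1115 * 0.394 = 439 → 782
10–19: 1340 * 0.949 = 1272
20–29: 849 * 0.953 = 809
30–39: 949 * 0.938 = 890
40–49: 1287 * 0.928 = 1194
50–59: 1115 * 0.943 = 1051
60+: 2022 * 0.945 + 1691 * 0.629 = 1911 + 1064 = 2975
Net migration: 60+ − 200 → 2775
End of period: [782, 1272, 809, 890, 1194, 1051, 2775]
Period 4:
Births: 809 * 0.361 = 292, 1194 * 0.394 = 470 → 762
10–19: 782 * 0.949 = 742
20–29: 1272 * 0.953 = 1212
30–39: 809 * 0.938 = 759
40–49: 890 * 0.928 = 826
50–59: 1194 * 0.943 = 1126
60+: 1051 * 0.945 + 2775 * 0.629 = 993 + 1745 = 2738
Net migration: 60+ − 200 → 2538
End of period: [762, 742, 1212, 759, 826, 1126, 2538]
Scenario A total after 4 periods: 7965
Scenario B projection —
Period 1:
Births: 1280 * 0.461 = 590, 1100 * 0.394 = 433 → 1023
10–19: 1050 * 0.949 = 996
20–29: 1440 * 0.953 = 1372
30–39: 1280 * 0.938 = 1201
40–49: 2310 * 0.928 = 2144
50–59: 1100 * 0.943 = 1037
60+: 960 * 0.945 + 1180 * 0.629 = 907 + 742 = 1649
Net migration: 60+ − 200 → 1449
End of period: [1023, 996, 1372, 1201, 2144, 1037, 1449]
Period 2:
Births: 1372 * 0.461 = 632, 2144 * 0.394 = 845 → 1477
10–19: 1023 * 0.949 = 971
20–29: 996 * 0.953 = 949
30–39: 1372 * 0.938 = 1287
40–49: 1201 * 0.928 = 1115
50–59: 2144 * 0.943 = 2022
60+: 1037 * 0.945 + 1449 * 0.629 = 980 + 911 = 1891
Net migration: 60+ − 200 → 1691
End of period: [1477, 971, 949, 1287, 1115, 2022, 1691]
Period 3:
Births: 949 * 0.461 = 437, 1115 * 0.394 = 439 → 876
10–19: 1477 * 0.949 = 1402
20–29: 971 * 0.953 = 925
30–39: 949 * 0.938 = 890
40–49: 1287 * 0.928 = 1194
50–59: 1115 * 0.943 = 1051
60+: 2022 * 0.945 + 1691 * 0.629 = 1911 + 1064 = 2975
Net migration: 60+ − 200 → 2775
End of period: [876, 1402, 925, 890, 1194, 1051, 2775]
Period 4:
Births: 925 * 0.461 = 426, 1194 * 0.394 = 470 → 896
10–19: 876 * 0.949 = 831
20–29: 1402 * 0.953 = 1336
30–39: 925 * 0.938 = 868
40–49: 890 * 0.928 = 826
50–59: 1194 * 0.943 = 1126
60+: 1051 * 0.945 + 2775 * 0.629 = 993 + 1745 = 2738
Net migration: 60+ − 200 → 2538
End of period: [896, 831, 1336, 868, 826, 1126, 2538]
Scenario B total after 4 periods: 8421
Difference B − A = 8421 − 7965 = 456

456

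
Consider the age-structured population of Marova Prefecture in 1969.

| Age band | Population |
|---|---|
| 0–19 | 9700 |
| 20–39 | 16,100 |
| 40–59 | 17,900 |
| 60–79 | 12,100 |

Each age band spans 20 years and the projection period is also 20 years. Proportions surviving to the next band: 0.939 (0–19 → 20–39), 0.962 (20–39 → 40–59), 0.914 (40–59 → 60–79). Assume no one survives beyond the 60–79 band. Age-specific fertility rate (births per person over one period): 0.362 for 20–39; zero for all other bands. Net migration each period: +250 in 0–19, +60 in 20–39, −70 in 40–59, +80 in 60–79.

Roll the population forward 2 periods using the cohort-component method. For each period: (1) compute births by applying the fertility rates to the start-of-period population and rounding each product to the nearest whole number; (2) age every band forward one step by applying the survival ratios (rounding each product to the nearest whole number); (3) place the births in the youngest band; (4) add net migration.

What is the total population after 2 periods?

32258

Period 1:
Births: 16100 × 0.362 = 5828
20–39: 9700 × 0.939 = 9108
40–59: 16100 × 0.962 = 15488
60–79: 17900 × 0.914 = 16361
Net migration: 0–19 + 250 → 6078; 20–39 + 60 → 9168; 40–59 − 70 → 15418; 60–79 + 80 → 16441
Giving 6078 / 9168 / 15418 / 16441.
Period 2:
Births: 9168 × 0.362 = 3319
20–39: 6078 × 0.939 = 5707
40–59: 9168 × 0.962 = 8820
60–79: 15418 × 0.914 = 14092
Net migration: 0–19 + 250 → 3569; 20–39 + 60 → 5767; 40–59 − 70 → 8750; 60–79 + 80 → 14172
Giving 3569 / 5767 / 8750 / 14172.
Total after period 2: 3569 + 5767 + 8750 + 14172 = 32258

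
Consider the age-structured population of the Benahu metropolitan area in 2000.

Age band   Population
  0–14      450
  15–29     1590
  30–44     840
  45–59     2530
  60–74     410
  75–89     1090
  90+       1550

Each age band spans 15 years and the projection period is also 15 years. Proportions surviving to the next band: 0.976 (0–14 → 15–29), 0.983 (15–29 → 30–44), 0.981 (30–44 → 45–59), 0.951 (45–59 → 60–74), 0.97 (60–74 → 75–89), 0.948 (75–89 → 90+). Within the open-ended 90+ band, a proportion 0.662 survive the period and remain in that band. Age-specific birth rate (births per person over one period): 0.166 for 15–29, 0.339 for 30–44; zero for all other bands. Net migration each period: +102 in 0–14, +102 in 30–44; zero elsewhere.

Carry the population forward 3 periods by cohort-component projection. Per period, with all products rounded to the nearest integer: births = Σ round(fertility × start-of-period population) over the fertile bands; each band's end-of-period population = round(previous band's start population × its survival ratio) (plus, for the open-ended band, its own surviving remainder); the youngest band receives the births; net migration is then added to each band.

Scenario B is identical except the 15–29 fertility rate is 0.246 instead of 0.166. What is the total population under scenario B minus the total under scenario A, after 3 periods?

Period 1.
Births: 1590 × 0.166 = 264, 840 × 0.339 = 285 → 549
15–29: 450 × 0.976 = 439
30–44: 1590 × 0.983 = 1563
45–59: 840 × 0.981 = 824
60–74: 2530 × 0.951 = 2406
75–89: 410 × 0.97 = 398
90+: 1090 × 0.948 + 1550 × 0.662 = 1033 + 1026 = 2059
Net migration: 0–14 + 102 → 651; 30–44 + 102 → 1665
→ [651, 439, 1665, 824, 2406, 398, 2059]
Period 2.
Births: 439 × 0.166 = 73, 1665 × 0.339 = 564 → 637
15–29: 651 × 0.976 = 635
30–44: 439 × 0.983 = 432
45–59: 1665 × 0.981 = 1633
60–74: 824 × 0.951 = 784
75–89: 2406 × 0.97 = 2334
90+: 398 × 0.948 + 2059 × 0.662 = 377 + 1363 = 1740
Net migration: 0–14 + 102 → 739; 30–44 + 102 → 534
→ [739, 635, 534, 1633, 784, 2334, 1740]
Period 3.
Births: 635 × 0.166 = 105, 534 × 0.339 = 181 → 286
15–29: 739 × 0.976 = 721
30–44: 635 × 0.983 = 624
45–59: 534 × 0.981 = 524
60–74: 1633 × 0.951 = 1553
75–89: 784 × 0.97 = 760
90+: 2334 × 0.948 + 1740 × 0.662 = 2213 + 1152 = 3365
Net migration: 0–14 + 102 → 388; 30–44 + 102 → 726
→ [388, 721, 726, 524, 1553, 760, 3365]
Scenario A total after 3 periods: 8037
Scenario B projection —
Period 1.
Births: 1590 × 0.246 = 391, 840 × 0.339 = 285 → 676
15–29: 450 × 0.976 = 439
30–44: 1590 × 0.983 = 1563
45–59: 840 × 0.981 = 824
60–74: 2530 × 0.951 = 2406
75–89: 410 × 0.97 = 398
90+: 1090 × 0.948 + 1550 × 0.662 = 1033 + 1026 = 2059
Net migration: 0–14 + 102 → 778; 30–44 + 102 → 1665
→ [778, 439, 1665, 824, 2406, 398, 2059]
Period 2.
Births: 439 × 0.246 = 108, 1665 × 0.339 = 564 → 672
15–29: 778 × 0.976 = 759
30–44: 439 × 0.983 = 432
45–59: 1665 × 0.981 = 1633
60–74: 824 × 0.951 = 784
75–89: 2406 × 0.97 = 2334
90+: 398 × 0.948 + 2059 × 0.662 = 377 + 1363 = 1740
Net migration: 0–14 + 102 → 774; 30–44 + 102 → 534
→ [774, 759, 534, 1633, 784, 2334, 1740]
Period 3.
Births: 759 × 0.246 = 187, 534 × 0.339 = 181 → 368
15–29: 774 × 0.976 = 755
30–44: 759 × 0.983 = 746
45–59: 534 × 0.981 = 524
60–74: 1633 × 0.951 = 1553
75–89: 784 × 0.97 = 760
90+: 2334 × 0.948 + 1740 × 0.662 = 2213 + 1152 = 3365
Net migration: 0–14 + 102 → 470; 30–44 + 102 → 848
→ [470, 755, 848, 524, 1553, 760, 3365]
Scenario B total after 3 periods: 8275
Difference B − A = 8275 − 8037 = 238

238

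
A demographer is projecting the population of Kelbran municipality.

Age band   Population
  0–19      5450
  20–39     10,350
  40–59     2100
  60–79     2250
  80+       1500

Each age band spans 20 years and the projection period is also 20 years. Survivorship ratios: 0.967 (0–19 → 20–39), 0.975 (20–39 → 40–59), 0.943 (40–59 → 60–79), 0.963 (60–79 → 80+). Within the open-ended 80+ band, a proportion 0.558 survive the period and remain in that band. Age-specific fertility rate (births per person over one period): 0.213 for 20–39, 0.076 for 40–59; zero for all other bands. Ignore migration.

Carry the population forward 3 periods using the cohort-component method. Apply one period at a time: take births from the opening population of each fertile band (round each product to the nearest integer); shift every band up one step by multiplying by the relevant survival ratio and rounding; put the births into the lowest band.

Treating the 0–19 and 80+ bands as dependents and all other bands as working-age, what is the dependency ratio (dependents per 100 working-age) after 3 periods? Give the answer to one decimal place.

Numbering the bands 1..5 from youngest to oldest:
[period 1]
Births: 10350 * 0.213 = 2205  |  2100 * 0.076 = 160 → 2365
Band 2: 5450 * 0.967 = 5270
Band 3: 10350 * 0.975 = 10091
Band 4: 2100 * 0.943 = 1980
Band 5: 2250 * 0.963 + 1500 * 0.558 = 2167 + 837 = 3004
→ [2365, 5270, 10091, 1980, 3004]
[period 2]
Births: 5270 * 0.213 = 1123  |  10091 * 0.076 = 767 → 1890
Band 2: 2365 * 0.967 = 2287
Band 3: 5270 * 0.975 = 5138
Band 4: 10091 * 0.943 = 9516
Band 5: 1980 * 0.963 + 3004 * 0.558 = 1907 + 1676 = 3583
→ [1890, 2287, 5138, 9516, 3583]
[period 3]
Births: 2287 * 0.213 = 487  |  5138 * 0.076 = 390 → 877
Band 2: 1890 * 0.967 = 1828
Band 3: 2287 * 0.975 = 2230
Band 4: 5138 * 0.943 = 4845
Band 5: 9516 * 0.963 + 3583 * 0.558 = 9164 + 1999 = 11163
→ [877, 1828, 2230, 4845, 11163]
Dependents (band 0–19 + band 80+) = 877 + 11163 = 12040; working-age = 8903; ratio = 12040/8903 × 100 = 135.2

135.2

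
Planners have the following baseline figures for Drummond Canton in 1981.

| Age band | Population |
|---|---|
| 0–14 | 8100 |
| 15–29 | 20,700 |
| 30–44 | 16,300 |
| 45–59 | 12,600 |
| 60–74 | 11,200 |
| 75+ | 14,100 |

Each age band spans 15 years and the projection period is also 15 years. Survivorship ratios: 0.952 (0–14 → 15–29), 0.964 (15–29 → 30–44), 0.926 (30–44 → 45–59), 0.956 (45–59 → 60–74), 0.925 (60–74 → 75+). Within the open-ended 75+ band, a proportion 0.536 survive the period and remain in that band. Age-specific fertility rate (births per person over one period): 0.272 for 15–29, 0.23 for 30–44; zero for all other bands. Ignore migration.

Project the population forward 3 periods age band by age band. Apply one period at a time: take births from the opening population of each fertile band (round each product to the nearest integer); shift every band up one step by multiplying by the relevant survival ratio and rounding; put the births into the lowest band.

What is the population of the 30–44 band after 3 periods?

— Period 1 —
Births: 20700 × 0.272 = 5630, 16300 × 0.23 = 3749 ⇒ total 9379
15–29: 8100 × 0.952 = 7711
30–44: 20700 × 0.964 = 19955
45–59: 16300 × 0.926 = 15094
60–74: 12600 × 0.956 = 12046
75+: 11200 × 0.925 + 14100 × 0.536 = 10360 + 7558 = 17918
Giving 9379 / 7711 / 19955 / 15094 / 12046 / 17918.
— Period 2 —
Births: 7711 × 0.272 = 2097, 19955 × 0.23 = 4590 ⇒ total 6687
15–29: 9379 × 0.952 = 8929
30–44: 7711 × 0.964 = 7433
45–59: 19955 × 0.926 = 18478
60–74: 15094 × 0.956 = 14430
75+: 12046 × 0.925 + 17918 × 0.536 = 11143 + 9604 = 20747
Giving 6687 / 8929 / 7433 / 18478 / 14430 / 20747.
— Period 3 —
Births: 8929 × 0.272 = 2429, 7433 × 0.23 = 1710 ⇒ total 4139
15–29: 6687 × 0.952 = 6366
30–44: 8929 × 0.964 = 8608
45–59: 7433 × 0.926 = 6883
60–74: 18478 × 0.956 = 17665
75+: 14430 × 0.925 + 20747 × 0.536 = 13348 + 11120 = 24468
Giving 4139 / 6366 / 8608 / 6883 / 17665 / 24468.

8608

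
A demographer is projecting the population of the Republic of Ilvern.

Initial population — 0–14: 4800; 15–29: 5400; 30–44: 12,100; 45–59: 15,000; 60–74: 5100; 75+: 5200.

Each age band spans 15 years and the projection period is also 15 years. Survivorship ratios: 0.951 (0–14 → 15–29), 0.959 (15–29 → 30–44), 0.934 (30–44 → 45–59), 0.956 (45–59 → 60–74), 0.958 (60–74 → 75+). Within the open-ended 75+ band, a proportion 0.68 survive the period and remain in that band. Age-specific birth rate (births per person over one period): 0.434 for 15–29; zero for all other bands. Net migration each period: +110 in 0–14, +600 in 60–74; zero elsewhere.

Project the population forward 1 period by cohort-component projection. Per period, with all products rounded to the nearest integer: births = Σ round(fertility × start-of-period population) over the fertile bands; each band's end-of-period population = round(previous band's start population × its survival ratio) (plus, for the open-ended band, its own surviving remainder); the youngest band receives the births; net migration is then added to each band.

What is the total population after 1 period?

46861

Let group 1 be 0–14 through group 6 = 75+.
Period 1:
Births: 5400 × 0.434 = 2344
Group 2: 4800 × 0.951 = 4565
Group 3: 5400 × 0.959 = 5179
Group 4: 12100 × 0.934 = 11301
Group 5: 15000 × 0.956 = 14340
Group 6: 5100 × 0.958 + 5200 × 0.68 = 4886 + 3536 = 8422
Net migration: Group 1 + 110 → 2454; Group 5 + 600 → 14940
End of period: [2454, 4565, 5179, 11301, 14940, 8422]
Total after period 1: 2454 + 4565 + 5179 + 11301 + 14940 + 8422 = 46861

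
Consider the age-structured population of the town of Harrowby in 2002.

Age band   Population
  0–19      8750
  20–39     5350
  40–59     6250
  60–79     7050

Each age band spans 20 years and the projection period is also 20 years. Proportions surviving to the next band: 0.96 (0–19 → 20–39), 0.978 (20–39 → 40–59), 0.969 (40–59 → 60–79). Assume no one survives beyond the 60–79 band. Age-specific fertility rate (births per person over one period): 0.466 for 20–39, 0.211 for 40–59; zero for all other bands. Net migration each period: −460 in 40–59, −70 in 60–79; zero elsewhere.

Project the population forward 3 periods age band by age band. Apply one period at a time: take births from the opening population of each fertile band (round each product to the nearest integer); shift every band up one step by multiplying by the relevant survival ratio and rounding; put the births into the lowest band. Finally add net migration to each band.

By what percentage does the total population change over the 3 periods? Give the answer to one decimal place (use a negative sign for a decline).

Call the bands 1 to 4, youngest first.
— Period 1 —
Births: 5350 × 0.466 = 2493 ; 6250 × 0.211 = 1319 — total 3812
Band 2: 8750 × 0.96 = 8400
Band 3: 5350 × 0.978 = 5232
Band 4: 6250 × 0.969 = 6056
Net migration: Band 3 − 460 → 4772; Band 4 − 70 → 5986
→ [3812, 8400, 4772, 5986]
— Period 2 —
Births: 8400 × 0.466 = 3914 ; 4772 × 0.211 = 1007 — total 4921
Band 2: 3812 × 0.96 = 3660
Band 3: 8400 × 0.978 = 8215
Band 4: 4772 × 0.969 = 4624
Net migration: Band 3 − 460 → 7755; Band 4 − 70 → 4554
→ [4921, 3660, 7755, 4554]
— Period 3 —
Births: 3660 × 0.466 = 1706 ; 7755 × 0.211 = 1636 — total 3342
Band 2: 4921 × 0.96 = 4724
Band 3: 3660 × 0.978 = 3579
Band 4: 7755 × 0.969 = 7515
Net migration: Band 3 − 460 → 3119; Band 4 − 70 → 7445
→ [3342, 4724, 3119, 7445]
Total: 27400 → 18630; change = -8770; percentage change = -32.0%

-32.0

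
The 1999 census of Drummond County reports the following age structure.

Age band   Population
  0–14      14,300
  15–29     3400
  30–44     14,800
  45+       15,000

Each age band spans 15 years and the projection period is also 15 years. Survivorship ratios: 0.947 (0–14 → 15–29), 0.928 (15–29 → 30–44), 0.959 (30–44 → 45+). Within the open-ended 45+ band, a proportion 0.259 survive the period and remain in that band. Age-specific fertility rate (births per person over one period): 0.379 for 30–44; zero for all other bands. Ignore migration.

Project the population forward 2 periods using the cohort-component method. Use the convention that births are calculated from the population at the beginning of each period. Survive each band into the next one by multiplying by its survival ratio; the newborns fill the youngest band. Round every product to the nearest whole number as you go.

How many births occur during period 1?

— Period 1 —
Births: 14800 × 0.379 = 5609
15–29: 14300 × 0.947 = 13542
30–44: 3400 × 0.928 = 3155
45+: 14800 × 0.959 + 15000 × 0.259 = 14193 + 3885 = 18078
End of period: [5609, 13542, 3155, 18078]

5609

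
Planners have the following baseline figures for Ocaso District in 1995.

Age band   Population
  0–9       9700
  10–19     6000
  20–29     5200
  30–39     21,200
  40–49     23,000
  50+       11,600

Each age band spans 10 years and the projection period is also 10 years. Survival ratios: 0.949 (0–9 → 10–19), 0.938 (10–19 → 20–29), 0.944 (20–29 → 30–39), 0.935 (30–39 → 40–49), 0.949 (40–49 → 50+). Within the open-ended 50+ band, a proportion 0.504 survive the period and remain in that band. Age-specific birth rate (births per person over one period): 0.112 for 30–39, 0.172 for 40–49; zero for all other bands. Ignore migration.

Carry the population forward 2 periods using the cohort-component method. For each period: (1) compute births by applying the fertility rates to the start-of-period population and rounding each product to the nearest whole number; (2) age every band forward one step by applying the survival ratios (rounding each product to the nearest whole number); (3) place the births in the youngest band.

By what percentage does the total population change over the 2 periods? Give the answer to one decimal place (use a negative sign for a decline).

-20.1

Let group 1 be 0–9 through group 6 = 50+.
Period 1:
Births: 21200 * 0.112 = 2374 ; 23000 * 0.172 = 3956 → total 6330
Group 2: 9700 * 0.949 = 9205
Group 3: 6000 * 0.938 = 5628
Group 4: 5200 * 0.944 = 4909
Group 5: 21200 * 0.935 = 19822
Group 6: 23000 * 0.949 + 11600 * 0.504 = 21827 + 5846 = 27673
Giving 6330 / 9205 / 5628 / 4909 / 19822 / 27673.
Period 2:
Births: 4909 * 0.112 = 550 ; 19822 * 0.172 = 3409 → total 3959
Group 2: 6330 * 0.949 = 6007
Group 3: 9205 * 0.938 = 8634
Group 4: 5628 * 0.944 = 5313
Group 5: 4909 * 0.935 = 4590
Group 6: 19822 * 0.949 + 27673 * 0.504 = 18811 + 13947 = 32758
Giving 3959 / 6007 / 8634 / 5313 / 4590 / 32758.
Total: 76700 → 61261; change = -15439; percentage change = -20.1%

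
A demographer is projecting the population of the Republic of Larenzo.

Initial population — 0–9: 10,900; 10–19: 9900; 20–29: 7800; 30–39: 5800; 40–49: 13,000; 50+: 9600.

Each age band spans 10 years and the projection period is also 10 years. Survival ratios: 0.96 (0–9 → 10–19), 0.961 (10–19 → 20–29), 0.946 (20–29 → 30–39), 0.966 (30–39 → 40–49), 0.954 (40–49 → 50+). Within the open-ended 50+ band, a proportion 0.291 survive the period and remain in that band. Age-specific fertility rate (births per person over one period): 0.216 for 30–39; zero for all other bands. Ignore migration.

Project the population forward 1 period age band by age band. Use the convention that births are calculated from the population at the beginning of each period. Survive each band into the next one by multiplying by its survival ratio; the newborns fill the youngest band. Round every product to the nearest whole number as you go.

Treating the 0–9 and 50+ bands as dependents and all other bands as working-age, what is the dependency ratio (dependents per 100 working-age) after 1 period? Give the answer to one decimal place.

— Period 1 —
Births: 5800 × 0.216 = 1253
10–19: 10900 × 0.96 = 10464
20–29: 9900 × 0.961 = 9514
30–39: 7800 × 0.946 = 7379
40–49: 5800 × 0.966 = 5603
50+: 13000 × 0.954 + 9600 × 0.291 = 12402 + 2794 = 15196
End of period: [1253, 10464, 9514, 7379, 5603, 15196]
Dependents (band 0–9 + band 50+) = 1253 + 15196 = 16449; working-age = 32960; ratio = 16449/32960 × 100 = 49.9

49.9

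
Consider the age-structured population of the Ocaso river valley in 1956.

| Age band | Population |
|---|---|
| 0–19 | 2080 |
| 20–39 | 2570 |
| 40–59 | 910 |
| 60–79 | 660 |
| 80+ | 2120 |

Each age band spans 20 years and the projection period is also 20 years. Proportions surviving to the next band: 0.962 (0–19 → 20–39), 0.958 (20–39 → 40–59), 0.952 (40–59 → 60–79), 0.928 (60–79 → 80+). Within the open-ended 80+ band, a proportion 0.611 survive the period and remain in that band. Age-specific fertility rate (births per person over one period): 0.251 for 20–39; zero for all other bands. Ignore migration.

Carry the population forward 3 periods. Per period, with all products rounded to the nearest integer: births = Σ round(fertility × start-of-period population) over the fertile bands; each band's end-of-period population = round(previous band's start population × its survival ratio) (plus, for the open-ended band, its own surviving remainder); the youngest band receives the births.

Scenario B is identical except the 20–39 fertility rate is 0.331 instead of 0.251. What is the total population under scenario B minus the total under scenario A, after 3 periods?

460

Period 1:
Births: 2570 × 0.251 = 645
20–39: 2080 × 0.962 = 2001
40–59: 2570 × 0.958 = 2462
60–79: 910 × 0.952 = 866
80+: 660 × 0.928 + 2120 × 0.611 = 612 + 1295 = 1907
Giving 645 / 2001 / 2462 / 866 / 1907.
Period 2:
Births: 2001 × 0.251 = 502
20–39: 645 × 0.962 = 620
40–59: 2001 × 0.958 = 1917
60–79: 2462 × 0.952 = 2344
80+: 866 × 0.928 + 1907 × 0.611 = 804 + 1165 = 1969
Giving 502 / 620 / 1917 / 2344 / 1969.
Period 3:
Births: 620 × 0.251 = 156
20–39: 502 × 0.962 = 483
40–59: 620 × 0.958 = 594
60–79: 1917 × 0.952 = 1825
80+: 2344 × 0.928 + 1969 × 0.611 = 2175 + 1203 = 3378
Giving 156 / 483 / 594 / 1825 / 3378.
Scenario A total after 3 periods: 6436
Scenario B projection —
Period 1:
Births: 2570 × 0.331 = 851
20–39: 2080 × 0.962 = 2001
40–59: 2570 × 0.958 = 2462
60–79: 910 × 0.952 = 866
80+: 660 × 0.928 + 2120 × 0.611 = 612 + 1295 = 1907
Giving 851 / 2001 / 2462 / 866 / 1907.
Period 2:
Births: 2001 × 0.331 = 662
20–39: 851 × 0.962 = 819
40–59: 2001 × 0.958 = 1917
60–79: 2462 × 0.952 = 2344
80+: 866 × 0.928 + 1907 × 0.611 = 804 + 1165 = 1969
Giving 662 / 819 / 1917 / 2344 / 1969.
Period 3:
Births: 819 × 0.331 = 271
20–39: 662 × 0.962 = 637
40–59: 819 × 0.958 = 785
60–79: 1917 × 0.952 = 1825
80+: 2344 × 0.928 + 1969 × 0.611 = 2175 + 1203 = 3378
Giving 271 / 637 / 785 / 1825 / 3378.
Scenario B total after 3 periods: 6896
Difference B − A = 6896 − 6436 = 460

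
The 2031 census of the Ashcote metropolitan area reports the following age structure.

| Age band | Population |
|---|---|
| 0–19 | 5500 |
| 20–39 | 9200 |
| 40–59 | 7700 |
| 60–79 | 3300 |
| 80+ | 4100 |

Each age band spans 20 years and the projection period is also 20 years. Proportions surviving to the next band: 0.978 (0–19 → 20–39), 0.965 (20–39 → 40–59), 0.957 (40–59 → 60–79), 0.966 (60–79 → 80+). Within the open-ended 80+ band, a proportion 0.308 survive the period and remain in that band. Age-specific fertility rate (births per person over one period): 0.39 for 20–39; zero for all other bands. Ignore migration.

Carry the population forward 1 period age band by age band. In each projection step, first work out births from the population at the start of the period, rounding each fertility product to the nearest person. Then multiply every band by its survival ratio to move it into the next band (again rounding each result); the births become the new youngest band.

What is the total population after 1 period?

29665

Call the groups 1 to 5, youngest first.
After projecting period 1:
Births: 9200 × 0.39 = 3588
Group 2: 5500 × 0.978 = 5379
Group 3: 9200 × 0.965 = 8878
Group 4: 7700 × 0.957 = 7369
Group 5: 3300 × 0.966 + 4100 × 0.308 = 3188 + 1263 = 4451
End of period: [3588, 5379, 8878, 7369, 4451]
Total after period 1: 3588 + 5379 + 8878 + 7369 + 4451 = 29665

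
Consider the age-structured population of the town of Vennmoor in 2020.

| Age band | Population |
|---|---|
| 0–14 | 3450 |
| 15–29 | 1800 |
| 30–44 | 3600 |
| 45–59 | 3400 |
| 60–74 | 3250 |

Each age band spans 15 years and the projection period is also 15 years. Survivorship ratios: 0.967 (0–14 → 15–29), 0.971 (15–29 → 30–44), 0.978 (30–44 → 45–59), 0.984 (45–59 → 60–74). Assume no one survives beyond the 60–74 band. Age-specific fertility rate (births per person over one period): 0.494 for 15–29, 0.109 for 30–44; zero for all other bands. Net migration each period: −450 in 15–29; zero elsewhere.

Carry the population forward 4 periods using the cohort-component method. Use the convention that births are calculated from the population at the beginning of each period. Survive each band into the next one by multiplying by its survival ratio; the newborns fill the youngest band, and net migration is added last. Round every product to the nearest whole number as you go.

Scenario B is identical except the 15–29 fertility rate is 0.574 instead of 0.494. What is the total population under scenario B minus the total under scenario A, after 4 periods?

— Period 1 —
Births: 1800 × 0.494 = 889 ; 3600 × 0.109 = 392 → total 1281
15–29: 3450 × 0.967 = 3336
30–44: 1800 × 0.971 = 1748
45–59: 3600 × 0.978 = 3521
60–74: 3400 × 0.984 = 3346
Net migration: 15–29 − 450 → 2886
End of period: [1281, 2886, 1748, 3521, 3346]
— Period 2 —
Births: 2886 × 0.494 = 1426 ; 1748 × 0.109 = 191 → total 1617
15–29: 1281 × 0.967 = 1239
30–44: 2886 × 0.971 = 2802
45–59: 1748 × 0.978 = 1710
60–74: 3521 × 0.984 = 3465
Net migration: 15–29 − 450 → 789
End of period: [1617, 789, 2802, 1710, 3465]
— Period 3 —
Births: 789 × 0.494 = 390 ; 2802 × 0.109 = 305 → total 695
15–29: 1617 × 0.967 = 1564
30–44: 789 × 0.971 = 766
45–59: 2802 × 0.978 = 2740
60–74: 1710 × 0.984 = 1683
Net migration: 15–29 − 450 → 1114
End of period: [695, 1114, 766, 2740, 1683]
— Period 4 —
Births: 1114 × 0.494 = 550 ; 766 × 0.109 = 83 → total 633
15–29: 695 × 0.967 = 672
30–44: 1114 × 0.971 = 1082
45–59: 766 × 0.978 = 749
60–74: 2740 × 0.984 = 2696
Net migration: 15–29 − 450 → 222
End of period: [633, 222, 1082, 749, 2696]
Scenario A total after 4 periods: 5382
Scenario B projection —
— Period 1 —
Births: 1800 × 0.574 = 1033 ; 3600 × 0.109 = 392 → total 1425
15–29: 3450 × 0.967 = 3336
30–44: 1800 × 0.971 = 1748
45–59: 3600 × 0.978 = 3521
60–74: 3400 × 0.984 = 3346
Net migration: 15–29 − 450 → 2886
End of period: [1425, 2886, 1748, 3521, 3346]
— Period 2 —
Births: 2886 × 0.574 = 1657 ; 1748 × 0.109 = 191 → total 1848
15–29: 1425 × 0.967 = 1378
30–44: 2886 × 0.971 = 2802
45–59: 1748 × 0.978 = 1710
60–74: 3521 × 0.984 = 3465
Net migration: 15–29 − 450 → 928
End of period: [1848, 928, 2802, 1710, 3465]
— Period 3 —
Births: 928 × 0.574 = 533 ; 2802 × 0.109 = 305 → total 838
15–29: 1848 × 0.967 = 1787
30–44: 928 × 0.971 = 901
45–59: 2802 × 0.978 = 2740
60–74: 1710 × 0.984 = 1683
Net migration: 15–29 − 450 → 1337
End of period: [838, 1337, 901, 2740, 1683]
— Period 4 —
Births: 1337 × 0.574 = 767 ; 901 × 0.109 = 98 → total 865
15–29: 838 × 0.967 = 810
30–44: 1337 × 0.971 = 1298
45–59: 901 × 0.978 = 881
60–74: 2740 × 0.984 = 2696
Net migration: 15–29 − 450 → 360
End of period: [865, 360, 1298, 881, 2696]
Scenario B total after 4 periods: 6100
Difference B − A = 6100 − 5382 = 718

718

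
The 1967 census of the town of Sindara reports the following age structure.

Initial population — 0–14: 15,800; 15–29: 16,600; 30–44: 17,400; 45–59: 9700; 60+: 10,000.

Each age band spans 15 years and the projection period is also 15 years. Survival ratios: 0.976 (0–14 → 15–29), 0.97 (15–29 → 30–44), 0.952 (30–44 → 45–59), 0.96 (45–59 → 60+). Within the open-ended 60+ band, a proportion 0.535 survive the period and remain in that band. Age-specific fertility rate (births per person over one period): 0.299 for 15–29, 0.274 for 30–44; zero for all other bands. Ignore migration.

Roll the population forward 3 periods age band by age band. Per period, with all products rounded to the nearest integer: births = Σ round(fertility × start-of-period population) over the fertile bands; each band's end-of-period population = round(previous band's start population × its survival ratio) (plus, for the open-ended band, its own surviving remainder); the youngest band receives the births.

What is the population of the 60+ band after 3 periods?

After projecting period 1:
Births: 16600 × 0.299 = 4963 ; 17400 × 0.274 = 4768 — total 9731
15–29: 15800 × 0.976 = 15421
30–44: 16600 × 0.97 = 16102
45–59: 17400 × 0.952 = 16565
60+: 9700 × 0.96 + 10000 × 0.535 = 9312 + 5350 = 14662
Population now: 0–14=9731, 15–29=15421, 30–44=16102, 45–59=16565, 60+=14662
After projecting period 2:
Births: 15421 × 0.299 = 4611 ; 16102 × 0.274 = 4412 — total 9023
15–29: 9731 × 0.976 = 9497
30–44: 15421 × 0.97 = 14958
45–59: 16102 × 0.952 = 15329
60+: 16565 × 0.96 + 14662 × 0.535 = 15902 + 7844 = 23746
Population now: 0–14=9023, 15–29=9497, 30–44=14958, 45–59=15329, 60+=23746
After projecting period 3:
Births: 9497 × 0.299 = 2840 ; 14958 × 0.274 = 4098 — total 6938
15–29: 9023 × 0.976 = 8806
30–44: 9497 × 0.97 = 9212
45–59: 14958 × 0.952 = 14240
60+: 15329 × 0.96 + 23746 × 0.535 = 14716 + 12704 = 27420
Population now: 0–14=6938, 15–29=8806, 30–44=9212, 45–59=14240, 60+=27420

27420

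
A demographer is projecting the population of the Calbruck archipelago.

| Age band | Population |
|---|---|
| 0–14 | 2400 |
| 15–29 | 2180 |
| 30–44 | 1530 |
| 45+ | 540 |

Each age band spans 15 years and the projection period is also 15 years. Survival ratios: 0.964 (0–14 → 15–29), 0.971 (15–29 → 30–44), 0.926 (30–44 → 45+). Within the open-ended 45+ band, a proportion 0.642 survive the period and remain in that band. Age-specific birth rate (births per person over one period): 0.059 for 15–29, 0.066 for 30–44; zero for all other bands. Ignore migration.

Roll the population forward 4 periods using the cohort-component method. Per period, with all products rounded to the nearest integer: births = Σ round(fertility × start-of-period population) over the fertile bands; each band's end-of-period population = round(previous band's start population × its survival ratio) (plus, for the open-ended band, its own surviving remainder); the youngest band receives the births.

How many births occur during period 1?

230

[period 1]
Births: 2180 × 0.059 = 129, 1530 × 0.066 = 101 → 230
15–29: 2400 × 0.964 = 2314
30–44: 2180 × 0.971 = 2117
45+: 1530 × 0.926 + 540 × 0.642 = 1417 + 347 = 1764
Giving 230 / 2314 / 2117 / 1764.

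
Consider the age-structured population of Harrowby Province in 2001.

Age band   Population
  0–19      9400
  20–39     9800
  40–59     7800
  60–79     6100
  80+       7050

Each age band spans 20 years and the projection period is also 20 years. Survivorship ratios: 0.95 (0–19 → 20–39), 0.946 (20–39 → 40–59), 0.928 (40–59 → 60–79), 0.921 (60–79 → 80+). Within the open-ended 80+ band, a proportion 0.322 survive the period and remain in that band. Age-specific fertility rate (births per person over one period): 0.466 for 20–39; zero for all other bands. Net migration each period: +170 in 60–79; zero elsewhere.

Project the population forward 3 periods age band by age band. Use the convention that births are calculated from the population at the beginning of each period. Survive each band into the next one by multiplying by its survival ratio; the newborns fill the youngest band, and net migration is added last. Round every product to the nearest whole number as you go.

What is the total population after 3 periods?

29185

Let group 1 be 0–19 through group 5 = 80+.
Period 1.
Births: 9800 × 0.466 = 4567
Group 2: 9400 × 0.95 = 8930
Group 3: 9800 × 0.946 = 9271
Group 4: 7800 × 0.928 = 7238
Group 5: 6100 × 0.921 + 7050 × 0.322 = 5618 + 2270 = 7888
Net migration: Group 4 + 170 → 7408
Giving 4567 / 8930 / 9271 / 7408 / 7888.
Period 2.
Births: 8930 × 0.466 = 4161
Group 2: 4567 × 0.95 = 4339
Group 3: 8930 × 0.946 = 8448
Group 4: 9271 × 0.928 = 8603
Group 5: 7408 × 0.921 + 7888 × 0.322 = 6823 + 2540 = 9363
Net migration: Group 4 + 170 → 8773
Giving 4161 / 4339 / 8448 / 8773 / 9363.
Period 3.
Births: 4339 × 0.466 = 2022
Group 2: 4161 × 0.95 = 3953
Group 3: 4339 × 0.946 = 4105
Group 4: 8448 × 0.928 = 7840
Group 5: 8773 × 0.921 + 9363 × 0.322 = 8080 + 3015 = 11095
Net migration: Group 4 + 170 → 8010
Giving 2022 / 3953 / 4105 / 8010 / 11095.
Total after period 3: 2022 + 3953 + 4105 + 8010 + 11095 = 29185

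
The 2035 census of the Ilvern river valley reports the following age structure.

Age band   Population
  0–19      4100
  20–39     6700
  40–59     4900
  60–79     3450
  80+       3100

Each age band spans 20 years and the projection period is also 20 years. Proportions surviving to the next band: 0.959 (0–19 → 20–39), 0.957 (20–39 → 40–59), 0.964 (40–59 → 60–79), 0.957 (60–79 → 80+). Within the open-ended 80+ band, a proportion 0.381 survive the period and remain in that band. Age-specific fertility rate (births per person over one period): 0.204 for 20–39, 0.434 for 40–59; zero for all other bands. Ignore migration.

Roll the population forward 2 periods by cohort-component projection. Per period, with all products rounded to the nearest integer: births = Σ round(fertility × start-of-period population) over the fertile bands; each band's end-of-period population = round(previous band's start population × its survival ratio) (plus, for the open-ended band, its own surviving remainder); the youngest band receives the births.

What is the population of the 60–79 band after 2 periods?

6181

Call the bands 1 to 5, youngest first.
Period 1.
Births: 6700 × 0.204 = 1367 ; 4900 × 0.434 = 2127 ⇒ total 3494
Band 2: 4100 × 0.959 = 3932
Band 3: 6700 × 0.957 = 6412
Band 4: 4900 × 0.964 = 4724
Band 5: 3450 × 0.957 + 3100 × 0.381 = 3302 + 1181 = 4483
Giving 3494 / 3932 / 6412 / 4724 / 4483.
Period 2.
Births: 3932 × 0.204 = 802 ; 6412 × 0.434 = 2783 ⇒ total 3585
Band 2: 3494 × 0.959 = 3351
Band 3: 3932 × 0.957 = 3763
Band 4: 6412 × 0.964 = 6181
Band 5: 4724 × 0.957 + 4483 × 0.381 = 4521 + 1708 = 6229
Giving 3585 / 3351 / 3763 / 6181 / 6229.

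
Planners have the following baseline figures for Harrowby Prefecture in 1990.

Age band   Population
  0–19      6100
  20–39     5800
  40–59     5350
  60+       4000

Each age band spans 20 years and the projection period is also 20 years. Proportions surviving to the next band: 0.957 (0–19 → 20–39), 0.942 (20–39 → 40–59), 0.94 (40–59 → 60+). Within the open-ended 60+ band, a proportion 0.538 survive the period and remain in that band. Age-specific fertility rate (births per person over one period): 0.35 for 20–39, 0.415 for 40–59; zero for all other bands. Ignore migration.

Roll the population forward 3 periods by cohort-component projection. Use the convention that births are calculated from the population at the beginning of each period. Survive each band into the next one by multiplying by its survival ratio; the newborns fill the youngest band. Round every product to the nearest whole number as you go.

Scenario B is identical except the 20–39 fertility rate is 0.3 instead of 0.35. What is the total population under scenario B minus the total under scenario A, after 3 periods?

-827

After projecting period 1:
Births: 5800 * 0.35 = 2030  |  5350 * 0.415 = 2220 → 4250
20–39: 6100 * 0.957 = 5838
40–59: 5800 * 0.942 = 5464
60+: 5350 * 0.94 + 4000 * 0.538 = 5029 + 2152 = 7181
Giving 4250 / 5838 / 5464 / 7181.
After projecting period 2:
Births: 5838 * 0.35 = 2043  |  5464 * 0.415 = 2268 → 4311
20–39: 4250 * 0.957 = 4067
40–59: 5838 * 0.942 = 5499
60+: 5464 * 0.94 + 7181 * 0.538 = 5136 + 3863 = 8999
Giving 4311 / 4067 / 5499 / 8999.
After projecting period 3:
Births: 4067 * 0.35 = 1423  |  5499 * 0.415 = 2282 → 3705
20–39: 4311 * 0.957 = 4126
40–59: 4067 * 0.942 = 3831
60+: 5499 * 0.94 + 8999 * 0.538 = 5169 + 4841 = 10010
Giving 3705 / 4126 / 3831 / 10010.
Scenario A total after 3 periods: 21672
Scenario B projection —
After projecting period 1:
Births: 5800 * 0.3 = 1740  |  5350 * 0.415 = 2220 → 3960
20–39: 6100 * 0.957 = 5838
40–59: 5800 * 0.942 = 5464
60+: 5350 * 0.94 + 4000 * 0.538 = 5029 + 2152 = 7181
Giving 3960 / 5838 / 5464 / 7181.
After projecting period 2:
Births: 5838 * 0.3 = 1751  |  5464 * 0.415 = 2268 → 4019
20–39: 3960 * 0.957 = 3790
40–59: 5838 * 0.942 = 5499
60+: 5464 * 0.94 + 7181 * 0.538 = 5136 + 3863 = 8999
Giving 4019 / 3790 / 5499 / 8999.
After projecting period 3:
Births: 3790 * 0.3 = 1137  |  5499 * 0.415 = 2282 → 3419
20–39: 4019 * 0.957 = 3846
40–59: 3790 * 0.942 = 3570
60+: 5499 * 0.94 + 8999 * 0.538 = 5169 + 4841 = 10010
Giving 3419 / 3846 / 3570 / 10010.
Scenario B total after 3 periods: 20845
Difference B − A = 20845 − 21672 = -827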